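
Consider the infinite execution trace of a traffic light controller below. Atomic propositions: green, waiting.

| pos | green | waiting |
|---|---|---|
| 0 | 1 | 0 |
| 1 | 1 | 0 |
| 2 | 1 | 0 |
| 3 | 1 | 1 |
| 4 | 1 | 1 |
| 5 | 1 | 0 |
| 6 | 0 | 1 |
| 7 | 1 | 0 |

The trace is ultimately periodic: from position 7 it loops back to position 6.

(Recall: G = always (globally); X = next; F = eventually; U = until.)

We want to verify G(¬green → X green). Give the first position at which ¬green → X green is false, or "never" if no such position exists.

never

¬green → X green holds at every position 0..7, and those are all the positions the trace ever visits, so the invariant G(¬green → X green) is never violated.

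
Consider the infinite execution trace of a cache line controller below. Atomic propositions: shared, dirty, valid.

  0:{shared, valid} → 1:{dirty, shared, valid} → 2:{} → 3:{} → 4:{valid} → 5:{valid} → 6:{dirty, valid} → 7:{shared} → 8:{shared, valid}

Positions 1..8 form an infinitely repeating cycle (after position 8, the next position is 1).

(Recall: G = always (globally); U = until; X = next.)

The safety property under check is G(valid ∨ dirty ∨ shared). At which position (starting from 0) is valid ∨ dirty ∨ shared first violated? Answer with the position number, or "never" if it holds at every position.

2

Check valid ∨ dirty ∨ shared at each position in order: 0 ✓, 1 ✓.
At position 2 the labels are {}, so valid ∨ dirty ∨ shared is false there. This is the first violation.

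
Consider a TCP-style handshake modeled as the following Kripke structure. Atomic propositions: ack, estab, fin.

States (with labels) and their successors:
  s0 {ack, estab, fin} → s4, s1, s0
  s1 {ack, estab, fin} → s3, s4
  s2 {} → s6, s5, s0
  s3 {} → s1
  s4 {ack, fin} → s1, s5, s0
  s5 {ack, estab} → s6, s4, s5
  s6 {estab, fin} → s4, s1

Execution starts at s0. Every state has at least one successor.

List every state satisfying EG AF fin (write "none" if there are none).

States satisfying AF fin: {s0, s1, s3, s4, s6}.
States satisfying EG AF fin: {s0, s1, s3, s4, s6}.

{s0, s1, s3, s4, s6}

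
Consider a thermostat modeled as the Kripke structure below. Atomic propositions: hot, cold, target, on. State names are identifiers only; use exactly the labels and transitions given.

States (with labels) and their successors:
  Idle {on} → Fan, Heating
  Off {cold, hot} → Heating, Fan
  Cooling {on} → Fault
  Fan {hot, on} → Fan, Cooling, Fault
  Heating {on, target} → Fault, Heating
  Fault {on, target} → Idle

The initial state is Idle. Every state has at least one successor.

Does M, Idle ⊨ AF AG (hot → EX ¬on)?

No

States satisfying AG (hot → EX ¬on): ∅.
States satisfying AF AG (hot → EX ¬on): ∅.
There is a path from Idle along which AG (hot → EX ¬on) never holds.
Idle ∉ Sat(AF AG (hot → EX ¬on)).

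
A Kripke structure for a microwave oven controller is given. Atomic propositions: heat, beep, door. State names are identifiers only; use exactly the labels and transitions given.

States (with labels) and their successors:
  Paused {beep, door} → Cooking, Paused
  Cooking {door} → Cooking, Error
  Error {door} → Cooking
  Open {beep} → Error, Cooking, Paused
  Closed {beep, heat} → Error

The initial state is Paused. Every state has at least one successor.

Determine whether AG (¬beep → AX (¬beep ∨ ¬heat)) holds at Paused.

States satisfying ¬beep → AX (¬beep ∨ ¬heat): {Paused, Cooking, Error, Open, Closed}.
States satisfying AG (¬beep → AX (¬beep ∨ ¬heat)): {Paused, Cooking, Error, Open, Closed}.
Every state reachable from Paused satisfies ¬beep → AX (¬beep ∨ ¬heat).
Paused ∈ Sat(AG (¬beep → AX (¬beep ∨ ¬heat))).

Holds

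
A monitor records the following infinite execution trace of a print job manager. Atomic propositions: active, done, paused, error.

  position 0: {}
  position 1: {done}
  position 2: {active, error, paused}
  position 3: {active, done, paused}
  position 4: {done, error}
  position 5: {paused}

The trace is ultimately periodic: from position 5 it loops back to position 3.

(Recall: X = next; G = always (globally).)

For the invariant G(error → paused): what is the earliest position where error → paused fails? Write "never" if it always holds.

4

Check error → paused at each position in order: 0 ✓, 1 ✓, 2 ✓, 3 ✓.
At position 4 the labels are {done, error}, so error → paused is false there. This is the first violation.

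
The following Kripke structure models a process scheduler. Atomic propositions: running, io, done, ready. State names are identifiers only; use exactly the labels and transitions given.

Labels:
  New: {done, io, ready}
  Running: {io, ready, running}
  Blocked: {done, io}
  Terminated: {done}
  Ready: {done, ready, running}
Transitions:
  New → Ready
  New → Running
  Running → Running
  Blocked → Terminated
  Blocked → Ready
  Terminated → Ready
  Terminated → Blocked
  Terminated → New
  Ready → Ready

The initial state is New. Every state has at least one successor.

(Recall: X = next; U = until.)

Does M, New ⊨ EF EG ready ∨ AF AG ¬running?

States satisfying EG ready: {New, Running, Ready}.
States satisfying EF EG ready: {New, Running, Blocked, Terminated, Ready}.
States satisfying AG ¬running: ∅.
States satisfying AF AG ¬running: ∅.
States satisfying EF EG ready ∨ AF AG ¬running: {New, Running, Blocked, Terminated, Ready}.
New ∈ Sat(EF EG ready ∨ AF AG ¬running).

Holds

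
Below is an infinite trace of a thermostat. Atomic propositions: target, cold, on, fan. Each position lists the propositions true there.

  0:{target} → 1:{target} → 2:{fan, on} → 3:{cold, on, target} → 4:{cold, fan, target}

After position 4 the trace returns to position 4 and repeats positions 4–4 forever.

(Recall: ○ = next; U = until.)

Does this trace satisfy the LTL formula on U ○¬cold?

Walking from position 0: ○¬cold first holds at position 0, and on holds at every earlier position along the way, so on U ○¬cold holds.

Holds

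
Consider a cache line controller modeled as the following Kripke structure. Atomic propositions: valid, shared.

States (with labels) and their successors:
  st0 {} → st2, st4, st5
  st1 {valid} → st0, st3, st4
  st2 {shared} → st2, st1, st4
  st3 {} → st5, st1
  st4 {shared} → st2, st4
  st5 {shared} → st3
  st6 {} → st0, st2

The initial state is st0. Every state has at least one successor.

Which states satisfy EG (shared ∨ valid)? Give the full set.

{st1, st2, st4}

States satisfying shared ∨ valid: {st1, st2, st4, st5}.
States satisfying EG (shared ∨ valid): {st1, st2, st4}.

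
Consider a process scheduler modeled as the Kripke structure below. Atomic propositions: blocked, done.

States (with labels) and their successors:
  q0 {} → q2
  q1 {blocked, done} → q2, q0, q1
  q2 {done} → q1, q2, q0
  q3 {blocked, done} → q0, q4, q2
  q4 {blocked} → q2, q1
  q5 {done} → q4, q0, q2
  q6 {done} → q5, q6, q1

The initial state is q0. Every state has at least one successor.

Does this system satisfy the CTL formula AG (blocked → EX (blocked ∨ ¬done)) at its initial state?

States satisfying blocked → EX (blocked ∨ ¬done): {q0, q1, q2, q3, q4, q5, q6}.
States satisfying AG (blocked → EX (blocked ∨ ¬done)): {q0, q1, q2, q3, q4, q5, q6}.
Every state reachable from q0 satisfies blocked → EX (blocked ∨ ¬done).
q0 ∈ Sat(AG (blocked → EX (blocked ∨ ¬done))).

Holds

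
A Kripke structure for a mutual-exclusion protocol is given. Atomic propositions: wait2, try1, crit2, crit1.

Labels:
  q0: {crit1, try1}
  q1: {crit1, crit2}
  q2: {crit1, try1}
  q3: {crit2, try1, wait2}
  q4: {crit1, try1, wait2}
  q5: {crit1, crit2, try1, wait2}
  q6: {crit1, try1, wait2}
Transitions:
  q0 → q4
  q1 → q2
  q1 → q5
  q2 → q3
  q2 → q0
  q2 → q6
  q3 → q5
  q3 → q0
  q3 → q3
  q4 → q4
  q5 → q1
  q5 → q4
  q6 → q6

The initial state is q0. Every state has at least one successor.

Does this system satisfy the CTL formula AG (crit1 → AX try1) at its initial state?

States satisfying crit1 → AX try1: {q0, q1, q2, q3, q4, q6}.
States satisfying AG (crit1 → AX try1): {q0, q4, q6}.
Every state reachable from q0 satisfies crit1 → AX try1.
q0 ∈ Sat(AG (crit1 → AX try1)).

Holds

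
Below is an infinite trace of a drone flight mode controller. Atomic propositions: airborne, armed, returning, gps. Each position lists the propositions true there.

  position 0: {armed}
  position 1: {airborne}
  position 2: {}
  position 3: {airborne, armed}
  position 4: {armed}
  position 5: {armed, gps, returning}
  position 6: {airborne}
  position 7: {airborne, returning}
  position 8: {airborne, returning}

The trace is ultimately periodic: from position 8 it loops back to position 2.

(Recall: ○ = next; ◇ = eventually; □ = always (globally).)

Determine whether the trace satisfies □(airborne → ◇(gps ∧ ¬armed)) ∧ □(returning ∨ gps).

Violated

airborne → ◇(gps ∧ ¬armed) must hold at every position from 0 onward. It fails at position 1, so □(airborne → ◇(gps ∧ ¬armed)) is false.
Positions where airborne holds: 1, 3, 6, 7, 8.
Check ◇(gps ∧ ¬armed) at each: 1→fails, 3→fails, 6→fails, 7→fails, 8→fails.
returning ∨ gps must hold at every position from 0 onward. It fails at position 0, so □(returning ∨ gps) is false.
At position 0: □(airborne → ◇(gps ∧ ¬armed)) is false; □(returning ∨ gps) is false; so □(airborne → ◇(gps ∧ ¬armed)) ∧ □(returning ∨ gps) is false.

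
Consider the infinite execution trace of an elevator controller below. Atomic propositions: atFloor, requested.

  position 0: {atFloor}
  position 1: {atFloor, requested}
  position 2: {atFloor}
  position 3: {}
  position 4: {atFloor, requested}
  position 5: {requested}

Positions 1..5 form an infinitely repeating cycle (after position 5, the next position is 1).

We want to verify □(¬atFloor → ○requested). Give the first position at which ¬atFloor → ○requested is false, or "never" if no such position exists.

¬atFloor → ○requested holds at every position 0..5, and those are all the positions the trace ever visits, so the invariant □(¬atFloor → ○requested) is never violated.

never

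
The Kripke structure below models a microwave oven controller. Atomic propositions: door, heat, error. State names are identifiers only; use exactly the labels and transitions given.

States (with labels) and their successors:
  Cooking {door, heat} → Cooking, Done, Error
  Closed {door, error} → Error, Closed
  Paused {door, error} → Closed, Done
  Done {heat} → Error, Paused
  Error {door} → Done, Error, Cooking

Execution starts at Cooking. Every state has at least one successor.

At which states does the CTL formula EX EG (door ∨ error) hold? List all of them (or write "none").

{Cooking, Closed, Paused, Done, Error}

States satisfying EG (door ∨ error): {Cooking, Closed, Paused, Error}.
States satisfying EX EG (door ∨ error): {Cooking, Closed, Paused, Done, Error}.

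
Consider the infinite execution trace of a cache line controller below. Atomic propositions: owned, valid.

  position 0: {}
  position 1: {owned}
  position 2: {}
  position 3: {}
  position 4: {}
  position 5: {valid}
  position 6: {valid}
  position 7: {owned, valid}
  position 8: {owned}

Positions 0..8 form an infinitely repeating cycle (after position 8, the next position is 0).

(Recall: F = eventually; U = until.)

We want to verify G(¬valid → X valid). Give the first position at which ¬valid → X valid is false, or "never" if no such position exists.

At position 0 the labels are {} and the next position 1 has {owned}, so ¬valid → X valid is false there. This is the first violation.

0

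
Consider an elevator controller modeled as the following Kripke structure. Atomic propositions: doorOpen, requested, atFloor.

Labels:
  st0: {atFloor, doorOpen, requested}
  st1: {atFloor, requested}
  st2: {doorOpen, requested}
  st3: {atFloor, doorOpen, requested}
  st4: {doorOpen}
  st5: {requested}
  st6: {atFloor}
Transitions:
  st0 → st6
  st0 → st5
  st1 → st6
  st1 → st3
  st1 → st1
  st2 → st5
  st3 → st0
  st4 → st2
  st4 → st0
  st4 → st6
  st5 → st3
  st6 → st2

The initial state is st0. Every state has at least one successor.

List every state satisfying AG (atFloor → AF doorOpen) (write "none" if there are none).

States satisfying atFloor → AF doorOpen: {st0, st2, st3, st4, st5, st6}.
States satisfying AG (atFloor → AF doorOpen): {st0, st2, st3, st4, st5, st6}.

{st0, st2, st3, st4, st5, st6}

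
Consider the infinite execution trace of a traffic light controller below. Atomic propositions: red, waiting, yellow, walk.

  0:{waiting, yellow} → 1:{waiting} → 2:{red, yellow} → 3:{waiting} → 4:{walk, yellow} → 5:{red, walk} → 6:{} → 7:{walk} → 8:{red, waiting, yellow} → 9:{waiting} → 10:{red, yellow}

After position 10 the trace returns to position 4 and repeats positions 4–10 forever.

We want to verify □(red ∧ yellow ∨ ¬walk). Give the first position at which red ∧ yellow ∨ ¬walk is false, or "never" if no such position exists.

Check red ∧ yellow ∨ ¬walk at each position in order: 0 ✓, 1 ✓, 2 ✓, 3 ✓.
At position 4 the labels are {walk, yellow}, so red ∧ yellow ∨ ¬walk is false there. This is the first violation.

4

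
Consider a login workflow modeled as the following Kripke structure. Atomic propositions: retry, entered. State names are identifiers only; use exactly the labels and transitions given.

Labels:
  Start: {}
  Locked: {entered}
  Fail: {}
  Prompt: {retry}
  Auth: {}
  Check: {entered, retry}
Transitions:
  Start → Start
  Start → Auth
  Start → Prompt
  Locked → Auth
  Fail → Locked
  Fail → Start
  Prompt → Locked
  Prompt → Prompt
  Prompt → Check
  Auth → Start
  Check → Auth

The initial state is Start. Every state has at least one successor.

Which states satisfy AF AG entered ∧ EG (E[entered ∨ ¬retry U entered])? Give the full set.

States satisfying AG entered: ∅.
States satisfying AF AG entered: ∅.
States satisfying E[entered ∨ ¬retry U entered]: {Locked, Fail, Check}.
States satisfying EG (E[entered ∨ ¬retry U entered]): ∅.
States satisfying AF AG entered ∧ EG (E[entered ∨ ¬retry U entered]): ∅.

none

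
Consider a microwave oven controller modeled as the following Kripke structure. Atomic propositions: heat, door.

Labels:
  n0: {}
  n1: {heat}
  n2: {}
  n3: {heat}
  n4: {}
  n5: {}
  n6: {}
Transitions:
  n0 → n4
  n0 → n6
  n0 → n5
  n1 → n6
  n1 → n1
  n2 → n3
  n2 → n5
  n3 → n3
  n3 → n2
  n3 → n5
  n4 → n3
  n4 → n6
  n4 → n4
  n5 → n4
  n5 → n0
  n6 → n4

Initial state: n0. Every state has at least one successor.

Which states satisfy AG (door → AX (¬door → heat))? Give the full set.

{n0, n1, n2, n3, n4, n5, n6}

States satisfying door → AX (¬door → heat): {n0, n1, n2, n3, n4, n5, n6}.
States satisfying AG (door → AX (¬door → heat)): {n0, n1, n2, n3, n4, n5, n6}.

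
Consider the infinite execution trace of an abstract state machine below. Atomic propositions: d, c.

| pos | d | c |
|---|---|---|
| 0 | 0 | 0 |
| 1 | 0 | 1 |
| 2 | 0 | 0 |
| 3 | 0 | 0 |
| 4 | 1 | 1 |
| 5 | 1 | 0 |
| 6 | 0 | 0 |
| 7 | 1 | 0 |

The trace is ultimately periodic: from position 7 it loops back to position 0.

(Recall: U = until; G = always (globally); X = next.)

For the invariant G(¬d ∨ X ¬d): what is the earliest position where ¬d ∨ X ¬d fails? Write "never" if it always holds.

Check ¬d ∨ X ¬d at each position in order: 0 ✓, 1 ✓, 2 ✓, 3 ✓.
At position 4 the labels are {c, d} and the next position 5 has {d}, so ¬d ∨ X ¬d is false there. This is the first violation.

4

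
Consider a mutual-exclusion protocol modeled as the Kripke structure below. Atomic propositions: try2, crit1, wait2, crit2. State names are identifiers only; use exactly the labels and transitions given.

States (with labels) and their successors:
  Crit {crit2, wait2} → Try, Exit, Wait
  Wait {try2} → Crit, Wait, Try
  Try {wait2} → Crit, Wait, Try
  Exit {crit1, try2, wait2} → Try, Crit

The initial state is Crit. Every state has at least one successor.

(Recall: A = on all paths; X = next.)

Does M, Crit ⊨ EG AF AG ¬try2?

States satisfying AF AG ¬try2: ∅.
States satisfying EG AF AG ¬try2: ∅.
No suitable path/successor from Crit witnesses the formula.
Crit ∉ Sat(EG AF AG ¬try2).

Violated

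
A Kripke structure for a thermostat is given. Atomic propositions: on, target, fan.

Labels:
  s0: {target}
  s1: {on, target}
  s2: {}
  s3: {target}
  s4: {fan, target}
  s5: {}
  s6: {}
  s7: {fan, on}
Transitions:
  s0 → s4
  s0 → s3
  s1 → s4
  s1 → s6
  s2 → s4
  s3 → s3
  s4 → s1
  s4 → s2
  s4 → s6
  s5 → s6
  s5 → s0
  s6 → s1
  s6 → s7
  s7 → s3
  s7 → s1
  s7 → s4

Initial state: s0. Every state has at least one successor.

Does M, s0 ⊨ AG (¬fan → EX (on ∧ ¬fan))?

Violated

States satisfying ¬fan → EX (on ∧ ¬fan): {s4, s6, s7}.
States satisfying AG (¬fan → EX (on ∧ ¬fan)): ∅.
s0 is reachable from s0 and violates ¬fan → EX (on ∧ ¬fan), so AG fails at s0.
s0 ∉ Sat(AG (¬fan → EX (on ∧ ¬fan))).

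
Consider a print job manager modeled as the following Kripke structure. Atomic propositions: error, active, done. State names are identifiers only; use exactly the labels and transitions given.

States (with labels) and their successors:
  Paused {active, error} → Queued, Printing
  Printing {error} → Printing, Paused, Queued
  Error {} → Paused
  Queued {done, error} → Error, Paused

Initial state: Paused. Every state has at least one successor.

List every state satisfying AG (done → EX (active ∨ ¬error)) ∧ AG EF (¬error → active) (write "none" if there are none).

{Paused, Printing, Error, Queued}

States satisfying done → EX (active ∨ ¬error): {Paused, Printing, Error, Queued}.
States satisfying AG (done → EX (active ∨ ¬error)): {Paused, Printing, Error, Queued}.
States satisfying EF (¬error → active): {Paused, Printing, Error, Queued}.
States satisfying AG EF (¬error → active): {Paused, Printing, Error, Queued}.
States satisfying AG (done → EX (active ∨ ¬error)) ∧ AG EF (¬error → active): {Paused, Printing, Error, Queued}.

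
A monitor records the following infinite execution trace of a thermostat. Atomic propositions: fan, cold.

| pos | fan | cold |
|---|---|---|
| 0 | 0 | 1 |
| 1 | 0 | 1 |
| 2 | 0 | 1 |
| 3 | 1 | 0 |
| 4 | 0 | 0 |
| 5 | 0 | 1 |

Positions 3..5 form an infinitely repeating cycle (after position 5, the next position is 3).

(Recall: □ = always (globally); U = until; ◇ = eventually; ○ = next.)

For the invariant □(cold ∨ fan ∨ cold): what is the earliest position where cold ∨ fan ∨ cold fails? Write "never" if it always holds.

4

Check cold ∨ fan ∨ cold at each position in order: 0 ✓, 1 ✓, 2 ✓, 3 ✓.
At position 4 the labels are {}, so cold ∨ fan ∨ cold is false there. This is the first violation.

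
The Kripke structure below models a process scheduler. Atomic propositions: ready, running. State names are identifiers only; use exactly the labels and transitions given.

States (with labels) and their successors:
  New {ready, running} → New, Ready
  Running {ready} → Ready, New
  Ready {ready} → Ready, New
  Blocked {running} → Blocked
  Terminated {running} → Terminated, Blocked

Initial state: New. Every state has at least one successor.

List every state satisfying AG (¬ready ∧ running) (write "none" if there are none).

{Blocked, Terminated}

States satisfying ¬ready ∧ running: {Blocked, Terminated}.
States satisfying AG (¬ready ∧ running): {Blocked, Terminated}.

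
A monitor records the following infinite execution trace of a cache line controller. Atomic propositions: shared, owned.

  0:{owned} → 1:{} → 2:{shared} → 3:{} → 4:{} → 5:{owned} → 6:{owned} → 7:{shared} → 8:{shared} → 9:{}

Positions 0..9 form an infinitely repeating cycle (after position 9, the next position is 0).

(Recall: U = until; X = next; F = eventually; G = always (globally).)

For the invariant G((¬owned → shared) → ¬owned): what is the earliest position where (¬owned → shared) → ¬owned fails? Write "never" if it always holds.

At position 0 the labels are {owned}, so (¬owned → shared) → ¬owned is false there. This is the first violation.

0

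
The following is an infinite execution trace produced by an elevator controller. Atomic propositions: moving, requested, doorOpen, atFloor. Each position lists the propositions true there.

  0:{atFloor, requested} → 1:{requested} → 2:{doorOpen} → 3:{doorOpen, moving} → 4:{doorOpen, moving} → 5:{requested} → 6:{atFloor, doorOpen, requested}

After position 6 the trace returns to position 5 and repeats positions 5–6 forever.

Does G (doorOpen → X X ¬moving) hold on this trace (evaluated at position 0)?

doorOpen → X X ¬moving must hold at every position from 0 onward. It fails at position 2, so G (doorOpen → X X ¬moving) is false.
Positions where doorOpen holds: 2, 3, 4, 6.
Check X X ¬moving at each: 2→fails, 3→ok, 4→ok, 6→ok.

Violated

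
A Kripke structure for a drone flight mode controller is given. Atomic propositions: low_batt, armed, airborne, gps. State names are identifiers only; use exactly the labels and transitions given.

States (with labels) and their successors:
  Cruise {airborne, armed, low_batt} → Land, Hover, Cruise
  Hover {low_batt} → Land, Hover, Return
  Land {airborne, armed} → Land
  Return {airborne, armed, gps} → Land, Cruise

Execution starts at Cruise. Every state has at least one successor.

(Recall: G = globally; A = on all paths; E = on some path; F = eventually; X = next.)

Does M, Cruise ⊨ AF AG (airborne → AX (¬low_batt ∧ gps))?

States satisfying AG (airborne → AX (¬low_batt ∧ gps)): ∅.
States satisfying AF AG (airborne → AX (¬low_batt ∧ gps)): ∅.
There is a path from Cruise along which AG (airborne → AX (¬low_batt ∧ gps)) never holds.
Cruise ∉ Sat(AF AG (airborne → AX (¬low_batt ∧ gps))).

Violated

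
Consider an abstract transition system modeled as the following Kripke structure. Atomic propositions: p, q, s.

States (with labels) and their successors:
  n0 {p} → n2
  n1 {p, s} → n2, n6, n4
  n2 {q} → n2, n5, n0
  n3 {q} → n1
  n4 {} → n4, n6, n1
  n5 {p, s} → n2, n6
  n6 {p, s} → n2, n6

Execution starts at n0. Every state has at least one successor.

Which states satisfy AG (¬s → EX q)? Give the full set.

{n0, n2, n5, n6}

States satisfying ¬s → EX q: {n0, n1, n2, n5, n6}.
States satisfying AG (¬s → EX q): {n0, n2, n5, n6}.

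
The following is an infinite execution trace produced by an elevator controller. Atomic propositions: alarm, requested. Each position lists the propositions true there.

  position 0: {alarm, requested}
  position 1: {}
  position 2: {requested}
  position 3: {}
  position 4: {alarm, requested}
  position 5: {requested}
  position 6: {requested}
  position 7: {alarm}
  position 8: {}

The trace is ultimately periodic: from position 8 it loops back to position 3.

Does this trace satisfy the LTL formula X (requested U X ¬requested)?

Does not hold

The position after 0 is 1; requested U X ¬requested is false there.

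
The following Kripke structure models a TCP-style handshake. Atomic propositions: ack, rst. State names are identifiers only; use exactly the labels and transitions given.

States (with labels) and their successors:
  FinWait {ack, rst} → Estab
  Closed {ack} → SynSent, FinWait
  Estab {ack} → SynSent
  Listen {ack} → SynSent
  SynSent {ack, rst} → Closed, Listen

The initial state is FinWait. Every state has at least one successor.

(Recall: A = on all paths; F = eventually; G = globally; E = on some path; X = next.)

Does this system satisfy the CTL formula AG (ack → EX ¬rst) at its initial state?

No

States satisfying ack → EX ¬rst: {FinWait, SynSent}.
States satisfying AG (ack → EX ¬rst): ∅.
Closed is reachable from FinWait and violates ack → EX ¬rst, so AG fails at FinWait.
FinWait ∉ Sat(AG (ack → EX ¬rst)).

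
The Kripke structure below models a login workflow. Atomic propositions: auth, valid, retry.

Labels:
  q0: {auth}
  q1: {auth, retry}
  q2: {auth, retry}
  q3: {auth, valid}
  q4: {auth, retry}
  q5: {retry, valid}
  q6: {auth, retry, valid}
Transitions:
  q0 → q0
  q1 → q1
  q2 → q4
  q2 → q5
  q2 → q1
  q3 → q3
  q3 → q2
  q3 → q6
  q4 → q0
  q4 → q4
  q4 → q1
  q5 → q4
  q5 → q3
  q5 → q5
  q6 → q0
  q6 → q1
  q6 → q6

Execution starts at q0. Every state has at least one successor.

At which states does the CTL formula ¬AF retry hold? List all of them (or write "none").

States satisfying retry: {q1, q2, q4, q5, q6}.
States satisfying AF retry: {q1, q2, q4, q5, q6}.
States satisfying ¬AF retry: {q0, q3}.

{q0, q3}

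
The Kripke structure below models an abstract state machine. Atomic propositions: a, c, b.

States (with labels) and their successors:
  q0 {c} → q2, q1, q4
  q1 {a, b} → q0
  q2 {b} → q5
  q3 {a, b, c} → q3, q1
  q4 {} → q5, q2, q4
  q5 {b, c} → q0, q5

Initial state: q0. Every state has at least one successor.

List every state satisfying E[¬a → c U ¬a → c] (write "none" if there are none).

{q0, q1, q3, q5}

States satisfying ¬a → c: {q0, q1, q3, q5}.
States satisfying E[¬a → c U ¬a → c]: {q0, q1, q3, q5}.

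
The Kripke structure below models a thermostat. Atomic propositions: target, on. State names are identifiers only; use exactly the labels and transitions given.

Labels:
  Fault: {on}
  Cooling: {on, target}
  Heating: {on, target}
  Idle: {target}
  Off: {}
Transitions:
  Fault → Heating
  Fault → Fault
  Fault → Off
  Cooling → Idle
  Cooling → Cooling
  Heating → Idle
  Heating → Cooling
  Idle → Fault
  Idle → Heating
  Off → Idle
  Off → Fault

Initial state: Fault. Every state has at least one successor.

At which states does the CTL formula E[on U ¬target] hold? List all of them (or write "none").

States satisfying on: {Fault, Cooling, Heating}.
States satisfying ¬target: {Fault, Off}.
States satisfying E[on U ¬target]: {Fault, Off}.

{Fault, Off}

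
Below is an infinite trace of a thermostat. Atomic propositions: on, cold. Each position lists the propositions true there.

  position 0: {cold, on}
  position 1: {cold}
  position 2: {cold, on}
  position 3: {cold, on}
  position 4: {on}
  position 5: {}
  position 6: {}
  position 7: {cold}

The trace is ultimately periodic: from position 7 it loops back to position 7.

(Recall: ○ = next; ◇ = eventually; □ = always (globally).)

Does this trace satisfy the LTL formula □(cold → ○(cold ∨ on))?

cold → ○(cold ∨ on) holds at every position 0..7, and those are all positions ever visited, so □(cold → ○(cold ∨ on)) holds.
Positions where cold holds: 0, 1, 2, 3, 7.
Check ○(cold ∨ on) at each: 0→ok, 1→ok, 2→ok, 3→ok, 7→ok.

Holds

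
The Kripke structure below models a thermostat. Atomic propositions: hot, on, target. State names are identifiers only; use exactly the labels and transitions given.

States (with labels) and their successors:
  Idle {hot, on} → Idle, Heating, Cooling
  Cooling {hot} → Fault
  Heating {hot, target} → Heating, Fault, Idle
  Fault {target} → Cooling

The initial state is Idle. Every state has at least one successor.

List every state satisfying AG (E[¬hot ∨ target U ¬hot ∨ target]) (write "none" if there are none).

States satisfying E[¬hot ∨ target U ¬hot ∨ target]: {Heating, Fault}.
States satisfying AG (E[¬hot ∨ target U ¬hot ∨ target]): ∅.

none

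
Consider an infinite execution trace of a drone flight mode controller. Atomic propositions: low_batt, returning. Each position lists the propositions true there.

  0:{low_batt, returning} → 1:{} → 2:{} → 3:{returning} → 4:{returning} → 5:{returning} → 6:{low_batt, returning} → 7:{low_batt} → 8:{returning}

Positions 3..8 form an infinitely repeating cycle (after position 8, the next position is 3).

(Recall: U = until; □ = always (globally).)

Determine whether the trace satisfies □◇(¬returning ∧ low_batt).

Satisfied

◇(¬returning ∧ low_batt) holds at every position 0..8, and those are all positions ever visited, so □◇(¬returning ∧ low_batt) holds.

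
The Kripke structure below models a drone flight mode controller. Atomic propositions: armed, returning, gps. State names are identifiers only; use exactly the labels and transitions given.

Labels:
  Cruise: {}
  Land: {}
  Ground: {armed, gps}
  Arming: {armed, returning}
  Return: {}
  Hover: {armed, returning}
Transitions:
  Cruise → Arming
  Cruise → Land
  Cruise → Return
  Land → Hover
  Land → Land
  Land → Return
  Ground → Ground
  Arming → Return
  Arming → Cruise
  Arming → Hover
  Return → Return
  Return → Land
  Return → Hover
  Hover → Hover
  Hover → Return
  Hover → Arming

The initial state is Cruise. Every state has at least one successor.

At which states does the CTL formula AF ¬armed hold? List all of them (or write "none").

States satisfying ¬armed: {Cruise, Land, Return}.
States satisfying AF ¬armed: {Cruise, Land, Return}.

{Cruise, Land, Return}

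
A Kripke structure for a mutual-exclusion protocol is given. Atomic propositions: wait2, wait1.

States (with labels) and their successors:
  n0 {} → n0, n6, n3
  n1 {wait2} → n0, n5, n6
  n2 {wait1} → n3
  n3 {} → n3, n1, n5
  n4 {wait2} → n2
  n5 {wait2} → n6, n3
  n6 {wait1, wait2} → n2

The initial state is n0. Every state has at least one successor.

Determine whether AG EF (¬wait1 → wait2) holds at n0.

States satisfying EF (¬wait1 → wait2): {n0, n1, n2, n3, n4, n5, n6}.
States satisfying AG EF (¬wait1 → wait2): {n0, n1, n2, n3, n4, n5, n6}.
Every state reachable from n0 satisfies EF (¬wait1 → wait2).
n0 ∈ Sat(AG EF (¬wait1 → wait2)).

Holds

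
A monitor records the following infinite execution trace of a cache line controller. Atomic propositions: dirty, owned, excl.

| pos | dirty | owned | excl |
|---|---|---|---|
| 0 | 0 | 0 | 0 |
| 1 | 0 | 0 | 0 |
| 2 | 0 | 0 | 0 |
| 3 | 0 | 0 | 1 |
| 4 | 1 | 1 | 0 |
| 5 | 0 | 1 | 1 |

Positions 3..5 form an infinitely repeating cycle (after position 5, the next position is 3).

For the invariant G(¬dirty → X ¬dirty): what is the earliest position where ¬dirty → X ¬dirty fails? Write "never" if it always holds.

Check ¬dirty → X ¬dirty at each position in order: 0 ✓, 1 ✓, 2 ✓.
At position 3 the labels are {excl} and the next position 4 has {dirty, owned}, so ¬dirty → X ¬dirty is false there. This is the first violation.

3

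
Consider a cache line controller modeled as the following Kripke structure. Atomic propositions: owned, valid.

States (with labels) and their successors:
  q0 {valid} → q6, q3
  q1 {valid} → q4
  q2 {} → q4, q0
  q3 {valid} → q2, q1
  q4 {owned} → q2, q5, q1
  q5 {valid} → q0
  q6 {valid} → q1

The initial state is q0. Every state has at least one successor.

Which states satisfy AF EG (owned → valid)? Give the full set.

States satisfying EG (owned → valid): {q0, q2, q3, q5}.
States satisfying AF EG (owned → valid): {q0, q2, q3, q5}.

{q0, q2, q3, q5}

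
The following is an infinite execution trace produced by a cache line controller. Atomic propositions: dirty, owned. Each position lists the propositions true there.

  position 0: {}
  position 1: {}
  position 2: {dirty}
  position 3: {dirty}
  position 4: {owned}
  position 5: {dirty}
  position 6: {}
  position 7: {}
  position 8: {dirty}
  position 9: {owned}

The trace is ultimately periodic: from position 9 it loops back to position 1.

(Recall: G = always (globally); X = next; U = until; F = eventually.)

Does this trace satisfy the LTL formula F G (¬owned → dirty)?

G (¬owned → dirty) is false at every position 0..9, so it never becomes true and F G (¬owned → dirty) fails.

Does not hold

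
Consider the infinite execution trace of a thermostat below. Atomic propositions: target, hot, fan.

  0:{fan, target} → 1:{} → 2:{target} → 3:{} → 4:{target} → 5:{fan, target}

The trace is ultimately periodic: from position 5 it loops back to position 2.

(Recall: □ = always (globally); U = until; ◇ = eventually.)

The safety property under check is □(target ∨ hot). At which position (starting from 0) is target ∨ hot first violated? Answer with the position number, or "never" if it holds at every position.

1

Check target ∨ hot at each position in order: 0 ✓.
At position 1 the labels are {}, so target ∨ hot is false there. This is the first violation.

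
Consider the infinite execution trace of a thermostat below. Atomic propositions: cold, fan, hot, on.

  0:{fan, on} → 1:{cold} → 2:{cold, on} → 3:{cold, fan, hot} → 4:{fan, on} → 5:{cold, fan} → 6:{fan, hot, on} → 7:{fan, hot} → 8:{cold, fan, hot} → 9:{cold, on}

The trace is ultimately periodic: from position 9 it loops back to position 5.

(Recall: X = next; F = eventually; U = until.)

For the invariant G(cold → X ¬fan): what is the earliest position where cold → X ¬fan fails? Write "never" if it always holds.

2

Check cold → X ¬fan at each position in order: 0 ✓, 1 ✓.
At position 2 the labels are {cold, on} and the next position 3 has {cold, fan, hot}, so cold → X ¬fan is false there. This is the first violation.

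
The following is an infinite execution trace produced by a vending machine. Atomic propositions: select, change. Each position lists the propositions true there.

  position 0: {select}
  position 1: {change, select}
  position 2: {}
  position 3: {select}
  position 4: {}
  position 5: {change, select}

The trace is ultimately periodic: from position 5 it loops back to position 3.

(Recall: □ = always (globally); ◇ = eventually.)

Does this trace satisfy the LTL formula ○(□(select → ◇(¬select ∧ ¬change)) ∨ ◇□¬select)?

Yes

The position after 0 is 1; □(select → ◇(¬select ∧ ¬change)) ∨ ◇□¬select is true there.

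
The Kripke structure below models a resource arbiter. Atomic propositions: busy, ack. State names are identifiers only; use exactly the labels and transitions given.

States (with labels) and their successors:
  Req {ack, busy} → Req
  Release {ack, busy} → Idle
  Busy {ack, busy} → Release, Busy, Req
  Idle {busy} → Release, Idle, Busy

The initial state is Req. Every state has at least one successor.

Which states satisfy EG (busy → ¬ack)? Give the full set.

States satisfying busy → ¬ack: {Idle}.
States satisfying EG (busy → ¬ack): {Idle}.

{Idle}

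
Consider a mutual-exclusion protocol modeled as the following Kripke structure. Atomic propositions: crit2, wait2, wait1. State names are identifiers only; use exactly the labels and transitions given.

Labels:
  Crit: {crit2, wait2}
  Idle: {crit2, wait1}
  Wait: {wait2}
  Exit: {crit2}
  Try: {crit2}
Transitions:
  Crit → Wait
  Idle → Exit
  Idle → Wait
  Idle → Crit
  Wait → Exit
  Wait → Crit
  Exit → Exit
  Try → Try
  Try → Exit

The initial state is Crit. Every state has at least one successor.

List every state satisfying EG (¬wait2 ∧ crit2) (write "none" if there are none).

{Idle, Exit, Try}

States satisfying ¬wait2 ∧ crit2: {Idle, Exit, Try}.
States satisfying EG (¬wait2 ∧ crit2): {Idle, Exit, Try}.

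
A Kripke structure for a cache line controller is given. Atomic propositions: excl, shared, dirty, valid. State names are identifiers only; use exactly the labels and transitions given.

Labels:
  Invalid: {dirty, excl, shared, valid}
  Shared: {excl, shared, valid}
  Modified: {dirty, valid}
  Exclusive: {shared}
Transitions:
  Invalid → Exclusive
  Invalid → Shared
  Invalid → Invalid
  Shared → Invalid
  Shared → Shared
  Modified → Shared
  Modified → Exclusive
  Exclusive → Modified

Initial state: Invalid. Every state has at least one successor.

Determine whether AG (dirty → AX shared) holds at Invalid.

States satisfying dirty → AX shared: {Invalid, Shared, Modified, Exclusive}.
States satisfying AG (dirty → AX shared): {Invalid, Shared, Modified, Exclusive}.
Every state reachable from Invalid satisfies dirty → AX shared.
Invalid ∈ Sat(AG (dirty → AX shared)).

Holds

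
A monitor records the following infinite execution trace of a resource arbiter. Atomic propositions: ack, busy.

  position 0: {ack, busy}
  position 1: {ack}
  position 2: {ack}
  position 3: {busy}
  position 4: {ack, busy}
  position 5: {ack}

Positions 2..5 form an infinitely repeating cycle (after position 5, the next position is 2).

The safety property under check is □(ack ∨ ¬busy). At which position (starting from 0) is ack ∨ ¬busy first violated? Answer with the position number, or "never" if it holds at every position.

Check ack ∨ ¬busy at each position in order: 0 ✓, 1 ✓, 2 ✓.
At position 3 the labels are {busy}, so ack ∨ ¬busy is false there. This is the first violation.

3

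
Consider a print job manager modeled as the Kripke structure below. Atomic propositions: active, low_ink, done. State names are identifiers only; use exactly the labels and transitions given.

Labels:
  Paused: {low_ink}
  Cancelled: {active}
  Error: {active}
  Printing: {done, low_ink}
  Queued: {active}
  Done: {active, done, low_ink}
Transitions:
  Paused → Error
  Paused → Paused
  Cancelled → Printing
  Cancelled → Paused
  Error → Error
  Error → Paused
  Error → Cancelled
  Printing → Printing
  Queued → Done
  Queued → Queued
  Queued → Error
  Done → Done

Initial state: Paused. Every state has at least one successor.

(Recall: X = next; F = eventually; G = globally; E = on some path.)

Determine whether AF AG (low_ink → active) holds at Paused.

No

States satisfying AG (low_ink → active): {Done}.
States satisfying AF AG (low_ink → active): {Done}.
There is a path from Paused along which AG (low_ink → active) never holds.
Paused ∉ Sat(AF AG (low_ink → active)).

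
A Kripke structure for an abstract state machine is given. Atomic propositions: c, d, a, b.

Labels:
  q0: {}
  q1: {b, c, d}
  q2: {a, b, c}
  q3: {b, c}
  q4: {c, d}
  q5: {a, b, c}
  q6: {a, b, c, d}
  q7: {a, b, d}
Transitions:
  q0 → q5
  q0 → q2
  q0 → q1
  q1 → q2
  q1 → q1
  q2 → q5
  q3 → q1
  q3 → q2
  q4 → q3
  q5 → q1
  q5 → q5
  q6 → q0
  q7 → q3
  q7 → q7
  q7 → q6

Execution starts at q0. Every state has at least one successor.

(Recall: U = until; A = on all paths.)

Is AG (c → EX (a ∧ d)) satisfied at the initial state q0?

States satisfying c → EX (a ∧ d): {q0, q7}.
States satisfying AG (c → EX (a ∧ d)): ∅.
q1 is reachable from q0 and violates c → EX (a ∧ d), so AG fails at q0.
q0 ∉ Sat(AG (c → EX (a ∧ d))).

Violated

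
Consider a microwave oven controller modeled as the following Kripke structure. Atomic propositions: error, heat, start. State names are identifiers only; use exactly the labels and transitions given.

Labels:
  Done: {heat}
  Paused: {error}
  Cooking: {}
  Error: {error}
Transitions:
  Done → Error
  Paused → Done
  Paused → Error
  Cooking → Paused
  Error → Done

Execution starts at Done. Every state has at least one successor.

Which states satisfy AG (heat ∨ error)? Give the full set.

{Done, Paused, Error}

States satisfying heat ∨ error: {Done, Paused, Error}.
States satisfying AG (heat ∨ error): {Done, Paused, Error}.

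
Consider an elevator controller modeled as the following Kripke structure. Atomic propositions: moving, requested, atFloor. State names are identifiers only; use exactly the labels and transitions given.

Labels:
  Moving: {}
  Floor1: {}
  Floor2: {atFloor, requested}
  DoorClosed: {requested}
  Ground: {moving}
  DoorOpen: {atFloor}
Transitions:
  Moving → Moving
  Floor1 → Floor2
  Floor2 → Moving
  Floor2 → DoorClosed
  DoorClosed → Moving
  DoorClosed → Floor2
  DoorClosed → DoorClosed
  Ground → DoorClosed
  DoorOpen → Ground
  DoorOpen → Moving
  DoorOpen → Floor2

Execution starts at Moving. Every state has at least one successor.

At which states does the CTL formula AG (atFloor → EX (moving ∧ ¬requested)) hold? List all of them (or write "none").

States satisfying atFloor → EX (moving ∧ ¬requested): {Moving, Floor1, DoorClosed, Ground, DoorOpen}.
States satisfying AG (atFloor → EX (moving ∧ ¬requested)): {Moving}.

{Moving}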